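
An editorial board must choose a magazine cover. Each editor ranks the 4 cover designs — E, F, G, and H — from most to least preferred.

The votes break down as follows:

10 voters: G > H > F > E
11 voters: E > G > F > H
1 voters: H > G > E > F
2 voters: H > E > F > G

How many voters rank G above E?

Ballots ranking G above E: 10+1 = 11.
Ballots ranking E above G: 11+2 = 13.
So 11 of 24 voters prefer G to E.

11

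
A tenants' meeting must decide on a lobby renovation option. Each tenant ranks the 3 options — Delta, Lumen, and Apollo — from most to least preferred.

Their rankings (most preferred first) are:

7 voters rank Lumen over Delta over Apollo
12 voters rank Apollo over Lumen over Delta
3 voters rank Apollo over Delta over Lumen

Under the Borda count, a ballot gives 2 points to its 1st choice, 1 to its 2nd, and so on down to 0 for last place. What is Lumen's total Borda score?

Borda scores:
  Delta: 7·1 + 12·0 + 3·1 = 10
  Lumen: 7·2 + 12·1 + 3·0 = 26
  Apollo: 7·0 + 12·2 + 3·2 = 30

26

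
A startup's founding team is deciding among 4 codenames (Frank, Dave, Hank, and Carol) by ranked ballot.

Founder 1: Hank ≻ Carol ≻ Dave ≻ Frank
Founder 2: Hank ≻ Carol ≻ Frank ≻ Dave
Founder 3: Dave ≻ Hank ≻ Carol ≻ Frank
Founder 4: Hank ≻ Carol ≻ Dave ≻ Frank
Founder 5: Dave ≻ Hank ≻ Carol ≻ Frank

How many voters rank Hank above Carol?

Ballots ranking Hank above Carol: 5.
Ballots ranking Carol above Hank: 0.
So 5 of 5 voters prefer Hank to Carol.

5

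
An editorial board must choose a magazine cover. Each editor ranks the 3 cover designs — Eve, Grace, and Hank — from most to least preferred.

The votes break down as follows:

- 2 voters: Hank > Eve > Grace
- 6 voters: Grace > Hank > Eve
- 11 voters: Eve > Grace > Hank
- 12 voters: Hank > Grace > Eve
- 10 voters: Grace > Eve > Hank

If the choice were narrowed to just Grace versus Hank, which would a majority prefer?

Grace

Ballots ranking Grace above Hank: 6+11+10 = 27.
Ballots ranking Hank above Grace: 2+12 = 14.
Grace wins the head-to-head, 27–14.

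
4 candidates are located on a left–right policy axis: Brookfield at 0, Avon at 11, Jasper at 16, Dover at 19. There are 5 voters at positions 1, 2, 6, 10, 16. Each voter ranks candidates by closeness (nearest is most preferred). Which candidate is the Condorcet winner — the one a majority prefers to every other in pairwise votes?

Avon

With single-peaked preferences on a line, the Condorcet winner is the candidate closest to the median voter.
The median voter (position 6) is closest to Avon at 11.
Check: Avon vs Jasper — voters closer to Avon: 4 of 5.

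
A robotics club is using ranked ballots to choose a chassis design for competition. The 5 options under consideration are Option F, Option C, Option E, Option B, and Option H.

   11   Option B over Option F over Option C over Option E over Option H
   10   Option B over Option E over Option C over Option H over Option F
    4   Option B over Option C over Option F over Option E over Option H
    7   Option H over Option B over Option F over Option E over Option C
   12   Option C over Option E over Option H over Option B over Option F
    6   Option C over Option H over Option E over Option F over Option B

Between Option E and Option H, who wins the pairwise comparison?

Option E

Ballots ranking Option E above Option H: 11+10+4+12 = 37.
Ballots ranking Option H above Option E: 7+6 = 13.
Option E wins the head-to-head, 37–13.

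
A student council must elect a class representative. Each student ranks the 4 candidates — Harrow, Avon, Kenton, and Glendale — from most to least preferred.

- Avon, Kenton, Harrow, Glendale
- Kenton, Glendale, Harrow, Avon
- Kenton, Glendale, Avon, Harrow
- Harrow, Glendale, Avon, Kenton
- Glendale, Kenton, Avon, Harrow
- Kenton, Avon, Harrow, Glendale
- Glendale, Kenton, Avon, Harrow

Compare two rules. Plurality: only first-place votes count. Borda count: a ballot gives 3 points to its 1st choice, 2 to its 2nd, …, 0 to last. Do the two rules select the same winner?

Yes

Plurality first-place counts: Harrow 1, Avon 1, Kenton 3, Glendale 2 → Kenton.
Borda totals: Harrow 6, Avon 9, Kenton 15, Glendale 12 → Kenton.
The two rules agree on Kenton.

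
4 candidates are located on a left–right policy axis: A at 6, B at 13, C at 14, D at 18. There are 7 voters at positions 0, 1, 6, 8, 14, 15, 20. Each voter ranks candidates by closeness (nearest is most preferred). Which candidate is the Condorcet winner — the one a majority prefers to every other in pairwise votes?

With single-peaked preferences on a line, the Condorcet winner is the candidate closest to the median voter.
The median voter (position 8) is closest to A at 6.
Check: A vs D — voters closer to A: 4 of 7.

A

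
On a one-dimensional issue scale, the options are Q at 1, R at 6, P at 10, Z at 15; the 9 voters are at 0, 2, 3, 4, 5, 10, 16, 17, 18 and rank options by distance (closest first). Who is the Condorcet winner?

With single-peaked preferences on a line, the Condorcet winner is the candidate closest to the median voter.
The median voter (position 5) is closest to R at 6.
Check: R vs P — voters closer to R: 5 of 9.

R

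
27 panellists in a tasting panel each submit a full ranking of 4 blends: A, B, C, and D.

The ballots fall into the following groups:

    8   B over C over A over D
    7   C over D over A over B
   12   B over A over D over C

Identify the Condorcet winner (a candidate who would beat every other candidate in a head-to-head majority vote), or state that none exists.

B

Head-to-head results (27 voters total):
A vs B: B wins 20–7.
A vs C: C wins 15–12.
A vs D: A wins 20–7.
B vs C: B wins 20–7.
B vs D: B wins 20–7.
C vs D: C wins 15–12.
B beats each rival — A (20–7), C (20–7), D (20–7) — so B is the Condorcet winner.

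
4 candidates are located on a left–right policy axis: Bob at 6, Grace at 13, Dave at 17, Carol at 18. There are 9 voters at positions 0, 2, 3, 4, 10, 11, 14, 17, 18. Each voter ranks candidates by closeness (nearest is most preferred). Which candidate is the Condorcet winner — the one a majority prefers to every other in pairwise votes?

With single-peaked preferences on a line, the Condorcet winner is the candidate closest to the median voter.
The median voter (position 10) is closest to Grace at 13.
Check: Grace vs Dave — voters closer to Grace: 7 of 9.

Grace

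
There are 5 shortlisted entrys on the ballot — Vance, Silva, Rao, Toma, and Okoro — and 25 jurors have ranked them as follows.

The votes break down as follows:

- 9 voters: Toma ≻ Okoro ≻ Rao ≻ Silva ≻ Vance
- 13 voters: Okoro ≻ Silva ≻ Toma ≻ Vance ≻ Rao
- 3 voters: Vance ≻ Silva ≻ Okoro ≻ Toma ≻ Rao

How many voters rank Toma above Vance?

22

Ballots ranking Toma above Vance: 9+13 = 22.
Ballots ranking Vance above Toma: 3.
So 22 of 25 voters prefer Toma to Vance.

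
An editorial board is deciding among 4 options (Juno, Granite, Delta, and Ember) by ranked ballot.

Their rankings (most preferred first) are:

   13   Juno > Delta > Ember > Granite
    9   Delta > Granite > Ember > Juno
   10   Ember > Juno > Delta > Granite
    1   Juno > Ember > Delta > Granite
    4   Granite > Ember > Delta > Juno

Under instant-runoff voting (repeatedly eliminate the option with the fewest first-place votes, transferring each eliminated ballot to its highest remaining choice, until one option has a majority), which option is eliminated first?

Granite

Round 1: Juno 14, Ember 10, Delta 9, Granite 4. Granite has the fewest and is eliminated.
Round 2: Juno 14, Ember 14, Delta 9. Delta has the fewest and is eliminated.
Round 3: Ember 23, Juno 14. Ember has a majority.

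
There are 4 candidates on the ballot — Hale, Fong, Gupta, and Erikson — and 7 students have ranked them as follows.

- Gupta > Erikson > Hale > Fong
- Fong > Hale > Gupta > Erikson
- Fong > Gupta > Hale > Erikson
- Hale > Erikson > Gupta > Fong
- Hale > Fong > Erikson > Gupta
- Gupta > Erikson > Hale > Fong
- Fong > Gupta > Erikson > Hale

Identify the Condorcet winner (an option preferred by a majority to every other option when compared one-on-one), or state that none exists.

Head-to-head results (7 voters total):
Hale vs Fong: Hale wins 4–3.
Hale vs Gupta: Gupta wins 4–3.
Hale vs Erikson: Hale wins 4–3.
Fong vs Gupta: Fong wins 4–3.
Fong vs Erikson: Fong wins 4–3.
Gupta vs Erikson: Gupta wins 5–2.
No candidate beats all others: Hale beats Fong beats Gupta beats Hale, a majority cycle.

There is no Condorcet winner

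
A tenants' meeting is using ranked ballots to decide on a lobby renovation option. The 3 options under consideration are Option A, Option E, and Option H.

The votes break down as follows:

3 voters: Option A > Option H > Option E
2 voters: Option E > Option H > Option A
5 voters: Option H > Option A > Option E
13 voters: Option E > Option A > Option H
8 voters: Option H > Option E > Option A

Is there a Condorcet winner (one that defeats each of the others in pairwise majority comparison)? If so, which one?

Head-to-head results (31 voters total):
Option A vs Option E: Option E wins 23–8.
Option A vs Option H: Option A wins 16–15.
Option E vs Option H: Option H wins 16–15.
No candidate beats all others: Option A beats Option H beats Option E beats Option A, a majority cycle.

None — there is no Condorcet winner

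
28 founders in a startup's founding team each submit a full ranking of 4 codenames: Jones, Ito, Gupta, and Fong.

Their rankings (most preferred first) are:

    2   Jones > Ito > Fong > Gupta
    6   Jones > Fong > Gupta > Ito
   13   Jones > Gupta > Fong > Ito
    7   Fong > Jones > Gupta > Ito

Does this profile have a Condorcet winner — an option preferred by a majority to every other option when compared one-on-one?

Yes

Head-to-head results (28 voters total):
Jones vs Ito: Jones wins 28–0.
Jones vs Gupta: Jones wins 28–0.
Jones vs Fong: Jones wins 21–7.
Ito vs Gupta: Gupta wins 26–2.
Ito vs Fong: Fong wins 26–2.
Gupta vs Fong: Fong wins 15–13.
Jones beats each rival — Ito (28–0), Gupta (28–0), Fong (21–7) — so Jones is the Condorcet winner.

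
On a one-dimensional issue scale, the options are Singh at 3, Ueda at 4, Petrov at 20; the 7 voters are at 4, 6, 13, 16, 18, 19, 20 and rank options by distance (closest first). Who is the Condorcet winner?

Petrov

With single-peaked preferences on a line, the Condorcet winner is the candidate closest to the median voter.
The median voter (position 16) is closest to Petrov at 20.
Check: Petrov vs Singh — voters closer to Petrov: 5 of 7.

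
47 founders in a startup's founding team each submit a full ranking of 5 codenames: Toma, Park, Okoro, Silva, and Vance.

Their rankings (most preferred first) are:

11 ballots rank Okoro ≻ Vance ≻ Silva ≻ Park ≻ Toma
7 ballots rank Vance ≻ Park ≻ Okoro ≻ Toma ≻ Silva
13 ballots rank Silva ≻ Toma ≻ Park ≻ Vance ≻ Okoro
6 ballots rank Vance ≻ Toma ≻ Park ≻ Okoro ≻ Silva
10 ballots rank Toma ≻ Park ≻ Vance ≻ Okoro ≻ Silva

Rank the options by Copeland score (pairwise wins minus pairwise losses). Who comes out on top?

Pairwise results:
  Toma vs Park: Toma wins 29–18.
  Toma vs Okoro: Toma wins 29–18.
  Toma vs Silva: Silva wins 24–23.
  Toma vs Vance: Vance wins 24–23.
  Park vs Okoro: Park wins 36–11.
  Park vs Silva: Silva wins 24–23.
  Park vs Vance: Vance wins 24–23.
  Okoro vs Silva: Okoro wins 34–13.
  Okoro vs Vance: Vance wins 36–11.
  Silva vs Vance: Vance wins 34–13.
Copeland scores (wins − losses):
  Toma: 2 − 2 = 0
  Park: 1 − 3 = -2
  Okoro: 1 − 3 = -2
  Silva: 2 − 2 = 0
  Vance: 4 − 0 = 4
Vance has the best Copeland score.

Vance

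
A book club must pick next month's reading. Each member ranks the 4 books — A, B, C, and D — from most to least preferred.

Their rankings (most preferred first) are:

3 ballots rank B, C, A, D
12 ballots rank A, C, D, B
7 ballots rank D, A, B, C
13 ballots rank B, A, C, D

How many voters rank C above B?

12

Ballots ranking C above B: 12.
Ballots ranking B above C: 3+7+13 = 23.
So 12 of 35 voters prefer C to B.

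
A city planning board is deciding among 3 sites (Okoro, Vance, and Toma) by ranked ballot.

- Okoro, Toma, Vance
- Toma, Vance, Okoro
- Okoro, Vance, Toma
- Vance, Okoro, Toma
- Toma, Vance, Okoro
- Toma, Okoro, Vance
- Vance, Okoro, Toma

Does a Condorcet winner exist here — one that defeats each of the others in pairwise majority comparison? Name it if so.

Head-to-head results (7 voters total):
Okoro vs Vance: Vance wins 4–3.
Okoro vs Toma: Okoro wins 4–3.
Vance vs Toma: Toma wins 4–3.
No candidate beats all others: Okoro beats Toma beats Vance beats Okoro, a majority cycle.

No Condorcet winner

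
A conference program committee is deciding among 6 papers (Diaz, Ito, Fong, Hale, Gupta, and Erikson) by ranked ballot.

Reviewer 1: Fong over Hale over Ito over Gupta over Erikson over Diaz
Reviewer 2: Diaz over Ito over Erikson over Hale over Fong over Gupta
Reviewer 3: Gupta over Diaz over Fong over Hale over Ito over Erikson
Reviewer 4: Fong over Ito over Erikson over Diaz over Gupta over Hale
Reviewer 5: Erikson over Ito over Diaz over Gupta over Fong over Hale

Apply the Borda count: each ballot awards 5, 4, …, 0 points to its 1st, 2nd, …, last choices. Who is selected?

Ito

Borda scores:
  Diaz: 0 + 5 + 4 + 2 + 3 = 14
  Ito: 3 + 4 + 1 + 4 + 4 = 16
  Fong: 5 + 1 + 3 + 5 + 1 = 15
  Hale: 4 + 2 + 2 + 0 + 0 = 8
  Gupta: 2 + 0 + 5 + 1 + 2 = 10
  Erikson: 1 + 3 + 0 + 3 + 5 = 12
Ito has the highest total.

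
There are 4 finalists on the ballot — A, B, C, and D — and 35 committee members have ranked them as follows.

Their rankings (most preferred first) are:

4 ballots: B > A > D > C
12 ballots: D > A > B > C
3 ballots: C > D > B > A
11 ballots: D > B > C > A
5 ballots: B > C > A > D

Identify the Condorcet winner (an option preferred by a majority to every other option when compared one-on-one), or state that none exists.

Head-to-head results (35 voters total):
A vs B: B wins 23–12.
A vs C: C wins 19–16.
A vs D: D wins 26–9.
B vs C: B wins 32–3.
B vs D: D wins 26–9.
C vs D: D wins 27–8.
D beats each rival — A (26–9), B (26–9), C (27–8) — so D is the Condorcet winner.

D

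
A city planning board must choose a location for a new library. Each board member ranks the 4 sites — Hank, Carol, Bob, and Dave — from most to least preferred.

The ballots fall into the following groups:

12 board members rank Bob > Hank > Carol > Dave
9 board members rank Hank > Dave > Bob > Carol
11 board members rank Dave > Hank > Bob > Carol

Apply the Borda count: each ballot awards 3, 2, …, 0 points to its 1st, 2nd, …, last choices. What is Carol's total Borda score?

Borda scores:
  Hank: 12·2 + 9·3 + 11·2 = 73
  Carol: 12·1 + 9·0 + 11·0 = 12
  Bob: 12·3 + 9·1 + 11·1 = 56
  Dave: 12·0 + 9·2 + 11·3 = 51

12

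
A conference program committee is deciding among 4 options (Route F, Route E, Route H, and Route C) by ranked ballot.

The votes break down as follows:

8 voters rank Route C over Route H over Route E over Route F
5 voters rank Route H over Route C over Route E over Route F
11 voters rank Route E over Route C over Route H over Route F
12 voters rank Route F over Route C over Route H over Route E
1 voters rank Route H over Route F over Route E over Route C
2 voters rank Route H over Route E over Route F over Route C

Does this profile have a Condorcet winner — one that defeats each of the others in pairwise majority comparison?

Head-to-head results (39 voters total):
Route F vs Route E: Route E wins 26–13.
Route F vs Route H: Route H wins 27–12.
Route F vs Route C: Route C wins 24–15.
Route E vs Route H: Route H wins 28–11.
Route E vs Route C: Route C wins 25–14.
Route H vs Route C: Route C wins 31–8.
Route C beats each rival — Route F (24–15), Route E (25–14), Route H (31–8) — so Route C is the Condorcet winner.

Yes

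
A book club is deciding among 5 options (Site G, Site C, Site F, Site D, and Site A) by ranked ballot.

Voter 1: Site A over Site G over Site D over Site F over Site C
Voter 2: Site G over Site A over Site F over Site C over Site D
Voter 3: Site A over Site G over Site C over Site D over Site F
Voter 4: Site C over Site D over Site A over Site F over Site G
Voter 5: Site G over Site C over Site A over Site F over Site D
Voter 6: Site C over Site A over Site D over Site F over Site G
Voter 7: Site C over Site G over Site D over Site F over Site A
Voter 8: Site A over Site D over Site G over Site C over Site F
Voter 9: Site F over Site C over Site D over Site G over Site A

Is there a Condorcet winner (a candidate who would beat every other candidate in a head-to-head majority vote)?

Head-to-head results (9 voters total):
Site G vs Site C: Site G wins 5–4.
Site G vs Site F: Site G wins 6–3.
Site G vs Site D: Site G wins 5–4.
Site G vs Site A: Site A wins 5–4.
Site C vs Site F: Site C wins 6–3.
Site C vs Site D: Site C wins 7–2.
Site C vs Site A: Site C wins 5–4.
Site F vs Site D: Site D wins 6–3.
Site F vs Site A: Site A wins 7–2.
Site D vs Site A: Site A wins 6–3.
No candidate beats all others: Site G beats Site C beats Site A beats Site G, a majority cycle.

No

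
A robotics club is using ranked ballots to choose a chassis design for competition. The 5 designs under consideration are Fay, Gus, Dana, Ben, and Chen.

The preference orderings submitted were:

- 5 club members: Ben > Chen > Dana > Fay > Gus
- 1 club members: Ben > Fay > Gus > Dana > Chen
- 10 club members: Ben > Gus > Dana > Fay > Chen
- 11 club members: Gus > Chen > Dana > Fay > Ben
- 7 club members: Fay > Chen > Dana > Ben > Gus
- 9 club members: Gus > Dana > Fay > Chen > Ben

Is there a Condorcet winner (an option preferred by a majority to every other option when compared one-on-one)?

No

Head-to-head results (43 voters total):
Fay vs Gus: Gus wins 30–13.
Fay vs Dana: Dana wins 35–8.
Fay vs Ben: Fay wins 27–16.
Fay vs Chen: Fay wins 27–16.
Gus vs Dana: Gus wins 31–12.
Gus vs Ben: Ben wins 23–20.
Gus vs Chen: Gus wins 31–12.
Dana vs Ben: Dana wins 27–16.
Dana vs Chen: Chen wins 23–20.
Ben vs Chen: Chen wins 27–16.
No candidate beats all others: Fay beats Ben beats Gus beats Fay, a majority cycle.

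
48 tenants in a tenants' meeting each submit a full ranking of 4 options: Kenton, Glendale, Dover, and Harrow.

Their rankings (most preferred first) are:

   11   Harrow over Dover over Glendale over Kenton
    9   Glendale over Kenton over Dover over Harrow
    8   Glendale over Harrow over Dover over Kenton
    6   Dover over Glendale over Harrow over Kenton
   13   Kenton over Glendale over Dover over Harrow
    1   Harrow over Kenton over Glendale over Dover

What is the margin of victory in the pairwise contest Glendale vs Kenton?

Ballots ranking Glendale above Kenton: 11+9+8+6 = 34.
Ballots ranking Kenton above Glendale: 13+1 = 14.
Glendale wins 34–14, a margin of 20.

20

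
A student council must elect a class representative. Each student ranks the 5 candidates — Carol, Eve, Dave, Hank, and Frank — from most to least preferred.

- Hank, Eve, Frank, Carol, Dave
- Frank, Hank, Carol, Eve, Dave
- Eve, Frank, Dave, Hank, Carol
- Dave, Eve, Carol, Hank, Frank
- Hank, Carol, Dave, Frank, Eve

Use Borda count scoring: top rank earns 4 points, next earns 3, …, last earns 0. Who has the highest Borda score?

Hank

Borda scores:
  Carol: 1 + 2 + 0 + 2 + 3 = 8
  Eve: 3 + 1 + 4 + 3 + 0 = 11
  Dave: 0 + 0 + 2 + 4 + 2 = 8
  Hank: 4 + 3 + 1 + 1 + 4 = 13
  Frank: 2 + 4 + 3 + 0 + 1 = 10
Hank has the highest total.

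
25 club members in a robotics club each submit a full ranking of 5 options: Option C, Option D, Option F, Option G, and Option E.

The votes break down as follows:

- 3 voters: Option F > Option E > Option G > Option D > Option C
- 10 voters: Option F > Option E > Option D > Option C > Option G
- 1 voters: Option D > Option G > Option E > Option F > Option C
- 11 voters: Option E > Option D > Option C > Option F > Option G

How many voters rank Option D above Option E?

Ballots ranking Option D above Option E: 1.
Ballots ranking Option E above Option D: 3+10+11 = 24.
So 1 of 25 voters prefer Option D to Option E.

1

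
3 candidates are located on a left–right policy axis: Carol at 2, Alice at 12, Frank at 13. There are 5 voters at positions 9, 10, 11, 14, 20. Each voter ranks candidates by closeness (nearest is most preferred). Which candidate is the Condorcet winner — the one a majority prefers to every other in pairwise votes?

Alice

With single-peaked preferences on a line, the Condorcet winner is the candidate closest to the median voter.
The median voter (position 11) is closest to Alice at 12.
Check: Alice vs Frank — voters closer to Alice: 3 of 5.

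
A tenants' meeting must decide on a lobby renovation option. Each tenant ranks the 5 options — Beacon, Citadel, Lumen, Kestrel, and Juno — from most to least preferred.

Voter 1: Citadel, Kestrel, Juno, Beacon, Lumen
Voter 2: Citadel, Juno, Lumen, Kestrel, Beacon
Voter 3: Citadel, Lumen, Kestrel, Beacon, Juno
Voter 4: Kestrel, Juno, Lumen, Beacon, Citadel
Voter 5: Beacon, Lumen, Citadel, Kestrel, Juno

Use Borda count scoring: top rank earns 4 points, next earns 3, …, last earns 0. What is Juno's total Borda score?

8

Borda scores:
  Beacon: 1 + 0 + 1 + 1 + 4 = 7
  Citadel: 4 + 4 + 4 + 0 + 2 = 14
  Lumen: 0 + 2 + 3 + 2 + 3 = 10
  Kestrel: 3 + 1 + 2 + 4 + 1 = 11
  Juno: 2 + 3 + 0 + 3 + 0 = 8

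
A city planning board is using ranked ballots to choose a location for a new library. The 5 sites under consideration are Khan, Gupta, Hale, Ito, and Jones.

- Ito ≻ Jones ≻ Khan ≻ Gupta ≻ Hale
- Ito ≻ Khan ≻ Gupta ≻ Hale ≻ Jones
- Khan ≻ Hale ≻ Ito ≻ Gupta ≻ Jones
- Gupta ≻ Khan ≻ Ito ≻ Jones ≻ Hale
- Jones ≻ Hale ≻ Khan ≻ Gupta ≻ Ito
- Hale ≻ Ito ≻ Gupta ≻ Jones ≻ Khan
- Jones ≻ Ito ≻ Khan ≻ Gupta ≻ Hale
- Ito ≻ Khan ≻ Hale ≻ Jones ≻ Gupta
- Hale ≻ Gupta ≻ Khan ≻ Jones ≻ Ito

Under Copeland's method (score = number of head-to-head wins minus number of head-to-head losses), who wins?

Pairwise results:
  Khan vs Gupta: Khan wins 6–3.
  Khan vs Hale: Khan wins 6–3.
  Khan vs Ito: Ito wins 5–4.
  Khan vs Jones: Khan wins 5–4.
  Gupta vs Hale: Hale wins 5–4.
  Gupta vs Ito: Ito wins 6–3.
  Gupta vs Jones: Gupta wins 5–4.
  Hale vs Ito: Ito wins 5–4.
  Hale vs Jones: Hale wins 5–4.
  Ito vs Jones: Ito wins 6–3.
Copeland scores (wins − losses):
  Khan: 3 − 1 = 2
  Gupta: 1 − 3 = -2
  Hale: 2 − 2 = 0
  Ito: 4 − 0 = 4
  Jones: 0 − 4 = -4
Ito has the best Copeland score.

Ito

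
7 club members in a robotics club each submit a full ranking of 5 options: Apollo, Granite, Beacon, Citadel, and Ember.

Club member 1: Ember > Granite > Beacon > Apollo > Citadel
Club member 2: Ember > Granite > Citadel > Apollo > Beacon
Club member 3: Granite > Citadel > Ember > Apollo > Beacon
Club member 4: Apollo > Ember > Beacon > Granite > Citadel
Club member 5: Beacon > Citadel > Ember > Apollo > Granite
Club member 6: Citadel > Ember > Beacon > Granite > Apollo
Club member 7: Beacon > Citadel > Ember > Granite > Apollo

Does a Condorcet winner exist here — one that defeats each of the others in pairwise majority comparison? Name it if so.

No Condorcet winner

Head-to-head results (7 voters total):
Apollo vs Granite: Granite wins 5–2.
Apollo vs Beacon: Beacon wins 4–3.
Apollo vs Citadel: Citadel wins 5–2.
Apollo vs Ember: Ember wins 6–1.
Granite vs Beacon: Beacon wins 4–3.
Granite vs Citadel: Granite wins 4–3.
Granite vs Ember: Ember wins 6–1.
Beacon vs Citadel: Beacon wins 4–3.
Beacon vs Ember: Ember wins 5–2.
Citadel vs Ember: Citadel wins 4–3.
No candidate beats all others: Granite beats Citadel beats Ember beats Granite, a majority cycle.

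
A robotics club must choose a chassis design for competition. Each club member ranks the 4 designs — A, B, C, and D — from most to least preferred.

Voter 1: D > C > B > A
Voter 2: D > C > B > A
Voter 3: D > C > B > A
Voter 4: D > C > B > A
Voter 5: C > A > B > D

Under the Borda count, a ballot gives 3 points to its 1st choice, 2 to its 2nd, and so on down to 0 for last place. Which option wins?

D

Borda scores:
  A: 0 + 0 + 0 + 0 + 2 = 2
  B: 1 + 1 + 1 + 1 + 1 = 5
  C: 2 + 2 + 2 + 2 + 3 = 11
  D: 3 + 3 + 3 + 3 + 0 = 12
D has the highest total.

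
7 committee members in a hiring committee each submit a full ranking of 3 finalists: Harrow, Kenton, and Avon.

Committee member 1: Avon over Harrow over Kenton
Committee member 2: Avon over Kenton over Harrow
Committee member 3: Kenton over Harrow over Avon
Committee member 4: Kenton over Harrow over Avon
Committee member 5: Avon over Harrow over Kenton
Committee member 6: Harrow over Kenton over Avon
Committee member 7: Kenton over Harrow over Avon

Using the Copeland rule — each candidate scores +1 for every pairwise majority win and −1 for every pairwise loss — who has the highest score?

Kenton

Pairwise results:
  Harrow vs Kenton: Kenton wins 4–3.
  Harrow vs Avon: Harrow wins 4–3.
  Kenton vs Avon: Kenton wins 4–3.
Copeland scores (wins − losses):
  Harrow: 1 − 1 = 0
  Kenton: 2 − 0 = 2
  Avon: 0 − 2 = -2
Kenton has the best Copeland score.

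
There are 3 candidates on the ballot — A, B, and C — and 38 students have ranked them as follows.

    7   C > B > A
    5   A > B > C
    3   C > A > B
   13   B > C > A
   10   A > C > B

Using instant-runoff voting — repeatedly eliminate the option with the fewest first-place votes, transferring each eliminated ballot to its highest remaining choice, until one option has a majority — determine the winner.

Round 1: A 15, B 13, C 10. C has the fewest and is eliminated.
Round 2: B 20, A 18. B has a majority.

B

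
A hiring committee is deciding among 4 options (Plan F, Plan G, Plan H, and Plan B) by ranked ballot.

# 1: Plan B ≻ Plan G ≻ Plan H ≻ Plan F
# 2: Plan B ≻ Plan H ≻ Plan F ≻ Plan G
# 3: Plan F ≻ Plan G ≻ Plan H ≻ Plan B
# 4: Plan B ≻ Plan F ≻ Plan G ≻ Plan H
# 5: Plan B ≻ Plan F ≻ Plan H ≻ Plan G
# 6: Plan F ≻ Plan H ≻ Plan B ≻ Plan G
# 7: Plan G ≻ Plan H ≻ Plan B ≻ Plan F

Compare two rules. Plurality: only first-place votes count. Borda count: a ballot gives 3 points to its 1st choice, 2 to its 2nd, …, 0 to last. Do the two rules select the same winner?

Plurality first-place counts: Plan F 2, Plan G 1, Plan H 0, Plan B 4 → Plan B.
Borda totals: Plan F 11, Plan G 8, Plan H 9, Plan B 14 → Plan B.
The two rules agree on Plan B.

Yes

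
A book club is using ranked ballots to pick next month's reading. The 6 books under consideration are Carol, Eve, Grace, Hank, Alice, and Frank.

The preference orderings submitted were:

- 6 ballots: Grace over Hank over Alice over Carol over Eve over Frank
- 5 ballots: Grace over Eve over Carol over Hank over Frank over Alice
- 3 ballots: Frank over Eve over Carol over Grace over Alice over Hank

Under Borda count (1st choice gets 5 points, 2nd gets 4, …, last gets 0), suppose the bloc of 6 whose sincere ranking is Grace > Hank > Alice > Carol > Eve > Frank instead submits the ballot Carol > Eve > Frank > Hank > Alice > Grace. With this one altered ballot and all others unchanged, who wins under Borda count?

Borda totals with the altered ballot: Carol 54, Eve 56, Grace 31, Hank 22, Alice 9, Frank 38.
The switch changes the winner from Grace to Eve.

Eve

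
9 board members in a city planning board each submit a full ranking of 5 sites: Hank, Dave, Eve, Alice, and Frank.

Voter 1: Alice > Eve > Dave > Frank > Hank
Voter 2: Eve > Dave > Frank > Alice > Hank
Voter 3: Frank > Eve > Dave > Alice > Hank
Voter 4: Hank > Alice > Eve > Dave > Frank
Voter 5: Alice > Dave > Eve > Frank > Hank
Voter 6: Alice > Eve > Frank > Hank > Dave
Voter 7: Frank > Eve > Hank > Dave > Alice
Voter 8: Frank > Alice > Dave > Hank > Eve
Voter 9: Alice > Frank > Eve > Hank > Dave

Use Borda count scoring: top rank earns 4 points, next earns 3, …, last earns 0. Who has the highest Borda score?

Borda scores:
  Hank: 0 + 0 + 0 + 4 + 0 + 1 + 2 + 1 + 1 = 9
  Dave: 2 + 3 + 2 + 1 + 3 + 0 + 1 + 2 + 0 = 14
  Eve: 3 + 4 + 3 + 2 + 2 + 3 + 3 + 0 + 2 = 22
  Alice: 4 + 1 + 1 + 3 + 4 + 4 + 0 + 3 + 4 = 24
  Frank: 1 + 2 + 4 + 0 + 1 + 2 + 4 + 4 + 3 = 21
Alice has the highest total.

Alice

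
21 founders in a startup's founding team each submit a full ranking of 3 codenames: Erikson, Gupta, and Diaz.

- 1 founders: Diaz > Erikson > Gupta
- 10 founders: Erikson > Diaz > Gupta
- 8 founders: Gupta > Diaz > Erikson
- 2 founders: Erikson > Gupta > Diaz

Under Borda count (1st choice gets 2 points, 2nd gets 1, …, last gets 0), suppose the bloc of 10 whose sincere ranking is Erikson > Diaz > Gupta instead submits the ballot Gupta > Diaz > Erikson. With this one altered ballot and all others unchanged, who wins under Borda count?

Borda totals with the altered ballot: Erikson 5, Gupta 38, Diaz 20.
The switch changes the winner from Erikson to Gupta.

Gupta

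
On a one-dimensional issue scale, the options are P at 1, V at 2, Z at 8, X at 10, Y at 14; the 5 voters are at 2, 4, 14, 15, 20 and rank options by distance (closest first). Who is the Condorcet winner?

With single-peaked preferences on a line, the Condorcet winner is the candidate closest to the median voter.
The median voter (position 14) is closest to Y at 14.
Check: Y vs V — voters closer to Y: 3 of 5.

Y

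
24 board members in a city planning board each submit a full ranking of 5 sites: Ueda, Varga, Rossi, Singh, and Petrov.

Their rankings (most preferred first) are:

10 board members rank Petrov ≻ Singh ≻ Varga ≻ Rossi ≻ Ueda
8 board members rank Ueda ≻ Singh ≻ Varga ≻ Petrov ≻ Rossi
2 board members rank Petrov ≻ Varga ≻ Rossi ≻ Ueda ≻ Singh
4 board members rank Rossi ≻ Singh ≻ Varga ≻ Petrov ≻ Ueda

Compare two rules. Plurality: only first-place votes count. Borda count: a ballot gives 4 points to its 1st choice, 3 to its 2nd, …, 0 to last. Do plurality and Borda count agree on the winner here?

No

Plurality first-place counts: Ueda 8, Varga 0, Rossi 4, Singh 0, Petrov 12 → Petrov.
Borda totals: Ueda 34, Varga 50, Rossi 30, Singh 66, Petrov 60 → Singh.
The two rules disagree: plurality picks Petrov, Borda picks Singh.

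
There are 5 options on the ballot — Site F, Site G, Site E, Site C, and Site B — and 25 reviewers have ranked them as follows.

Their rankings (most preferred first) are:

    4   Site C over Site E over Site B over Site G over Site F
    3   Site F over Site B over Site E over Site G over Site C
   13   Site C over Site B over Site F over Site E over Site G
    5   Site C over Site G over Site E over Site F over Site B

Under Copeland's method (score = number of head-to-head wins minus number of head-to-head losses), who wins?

Site C

Pairwise results:
  Site F vs Site G: Site F wins 16–9.
  Site F vs Site E: Site F wins 16–9.
  Site F vs Site C: Site C wins 22–3.
  Site F vs Site B: Site B wins 17–8.
  Site G vs Site E: Site E wins 20–5.
  Site G vs Site C: Site C wins 22–3.
  Site G vs Site B: Site B wins 20–5.
  Site E vs Site C: Site C wins 22–3.
  Site E vs Site B: Site B wins 16–9.
  Site C vs Site B: Site C wins 22–3.
Copeland scores (wins − losses):
  Site F: 2 − 2 = 0
  Site G: 0 − 4 = -4
  Site E: 1 − 3 = -2
  Site C: 4 − 0 = 4
  Site B: 3 − 1 = 2
Site C has the best Copeland score.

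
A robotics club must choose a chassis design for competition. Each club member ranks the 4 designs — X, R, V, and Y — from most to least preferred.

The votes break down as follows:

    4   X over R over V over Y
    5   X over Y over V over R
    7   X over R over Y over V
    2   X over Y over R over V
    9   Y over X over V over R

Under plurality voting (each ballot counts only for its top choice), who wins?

X

First-place vote totals:
  X: 18
  R: 0
  V: 0
  Y: 9
X has the most first-place votes.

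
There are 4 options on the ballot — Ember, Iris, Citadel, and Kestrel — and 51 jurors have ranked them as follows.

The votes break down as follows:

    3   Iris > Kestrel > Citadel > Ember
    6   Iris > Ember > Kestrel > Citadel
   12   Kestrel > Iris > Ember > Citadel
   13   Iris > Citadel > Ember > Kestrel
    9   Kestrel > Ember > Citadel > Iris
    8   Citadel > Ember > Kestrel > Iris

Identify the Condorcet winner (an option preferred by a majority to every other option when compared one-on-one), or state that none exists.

There is no Condorcet winner

Head-to-head results (51 voters total):
Ember vs Iris: Iris wins 34–17.
Ember vs Citadel: Ember wins 27–24.
Ember vs Kestrel: Ember wins 27–24.
Iris vs Citadel: Iris wins 34–17.
Iris vs Kestrel: Kestrel wins 29–22.
Citadel vs Kestrel: Kestrel wins 30–21.
No candidate beats all others: Ember beats Kestrel beats Iris beats Ember, a majority cycle.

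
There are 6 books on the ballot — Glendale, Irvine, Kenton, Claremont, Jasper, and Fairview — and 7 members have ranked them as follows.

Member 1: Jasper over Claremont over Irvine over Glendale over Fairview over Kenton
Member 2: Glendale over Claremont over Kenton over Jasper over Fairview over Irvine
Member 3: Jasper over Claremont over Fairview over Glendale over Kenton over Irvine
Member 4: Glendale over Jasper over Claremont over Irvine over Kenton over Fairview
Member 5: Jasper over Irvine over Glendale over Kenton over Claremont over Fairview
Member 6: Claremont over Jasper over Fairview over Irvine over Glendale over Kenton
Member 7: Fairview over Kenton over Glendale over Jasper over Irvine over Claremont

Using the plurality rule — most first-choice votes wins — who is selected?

First-place vote totals:
  Glendale: 2
  Irvine: 0
  Kenton: 0
  Claremont: 1
  Jasper: 3
  Fairview: 1
Jasper has the most first-place votes.

Jasper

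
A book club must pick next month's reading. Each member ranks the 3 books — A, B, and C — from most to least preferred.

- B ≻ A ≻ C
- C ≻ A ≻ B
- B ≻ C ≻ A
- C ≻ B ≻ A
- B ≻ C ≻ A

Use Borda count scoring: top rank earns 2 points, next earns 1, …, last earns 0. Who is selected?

Borda scores:
  A: 1 + 1 + 0 + 0 + 0 = 2
  B: 2 + 0 + 2 + 1 + 2 = 7
  C: 0 + 2 + 1 + 2 + 1 = 6
B has the highest total.

B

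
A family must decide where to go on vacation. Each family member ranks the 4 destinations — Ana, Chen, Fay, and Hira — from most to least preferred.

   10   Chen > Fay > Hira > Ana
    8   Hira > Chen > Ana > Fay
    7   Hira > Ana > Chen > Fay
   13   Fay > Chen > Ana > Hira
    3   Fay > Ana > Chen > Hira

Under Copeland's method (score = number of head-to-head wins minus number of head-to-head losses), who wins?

Pairwise results:
  Ana vs Chen: Chen wins 31–10.
  Ana vs Fay: Fay wins 26–15.
  Ana vs Hira: Hira wins 25–16.
  Chen vs Fay: Chen wins 25–16.
  Chen vs Hira: Chen wins 26–15.
  Fay vs Hira: Fay wins 26–15.
Copeland scores (wins − losses):
  Ana: 0 − 3 = -3
  Chen: 3 − 0 = 3
  Fay: 2 − 1 = 1
  Hira: 1 − 2 = -1
Chen has the best Copeland score.

Chen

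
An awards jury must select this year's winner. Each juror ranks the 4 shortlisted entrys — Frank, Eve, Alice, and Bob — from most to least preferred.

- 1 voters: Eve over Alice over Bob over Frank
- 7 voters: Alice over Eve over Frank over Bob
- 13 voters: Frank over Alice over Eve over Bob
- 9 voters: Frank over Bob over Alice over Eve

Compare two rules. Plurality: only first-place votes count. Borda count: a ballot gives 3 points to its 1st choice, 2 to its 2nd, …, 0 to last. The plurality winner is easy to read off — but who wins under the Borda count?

Plurality first-place counts: Frank 22, Eve 1, Alice 7, Bob 0 → Frank.
Borda totals: Frank 73, Eve 30, Alice 58, Bob 19 → Frank.

Frank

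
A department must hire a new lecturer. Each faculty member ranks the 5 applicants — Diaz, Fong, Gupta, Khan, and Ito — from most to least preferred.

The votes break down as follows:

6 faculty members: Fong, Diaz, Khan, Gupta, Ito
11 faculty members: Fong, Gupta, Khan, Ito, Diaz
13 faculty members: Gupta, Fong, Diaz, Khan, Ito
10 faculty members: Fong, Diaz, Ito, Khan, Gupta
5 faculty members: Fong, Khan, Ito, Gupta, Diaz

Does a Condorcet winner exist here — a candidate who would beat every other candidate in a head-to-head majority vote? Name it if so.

Head-to-head results (45 voters total):
Diaz vs Fong: Fong wins 45–0.
Diaz vs Gupta: Gupta wins 29–16.
Diaz vs Khan: Diaz wins 29–16.
Diaz vs Ito: Diaz wins 29–16.
Fong vs Gupta: Fong wins 32–13.
Fong vs Khan: Fong wins 45–0.
Fong vs Ito: Fong wins 45–0.
Gupta vs Khan: Gupta wins 24–21.
Gupta vs Ito: Gupta wins 30–15.
Khan vs Ito: Khan wins 35–10.
Fong beats each rival — Diaz (45–0), Gupta (32–13), Khan (45–0), Ito (45–0) — so Fong is the Condorcet winner.

Fong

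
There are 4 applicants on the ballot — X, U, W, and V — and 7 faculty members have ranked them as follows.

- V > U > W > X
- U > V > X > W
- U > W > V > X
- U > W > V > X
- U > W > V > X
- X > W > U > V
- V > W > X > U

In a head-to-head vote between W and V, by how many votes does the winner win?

Ballots ranking W above V: 4.
Ballots ranking V above W: 3.
W wins 4–3, a margin of 1.

1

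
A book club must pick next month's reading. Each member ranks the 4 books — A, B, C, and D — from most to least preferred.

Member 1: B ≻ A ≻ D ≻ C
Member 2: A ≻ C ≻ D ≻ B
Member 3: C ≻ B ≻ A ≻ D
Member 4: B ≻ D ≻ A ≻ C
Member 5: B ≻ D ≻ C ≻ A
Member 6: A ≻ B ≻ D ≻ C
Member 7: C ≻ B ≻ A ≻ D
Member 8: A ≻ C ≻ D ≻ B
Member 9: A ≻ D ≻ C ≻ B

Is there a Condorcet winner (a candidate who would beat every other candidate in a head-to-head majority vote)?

No

Head-to-head results (9 voters total):
A vs B: B wins 5–4.
A vs C: A wins 6–3.
A vs D: A wins 7–2.
B vs C: C wins 5–4.
B vs D: B wins 6–3.
C vs D: D wins 5–4.
No candidate beats all others: A beats C beats B beats A, a majority cycle.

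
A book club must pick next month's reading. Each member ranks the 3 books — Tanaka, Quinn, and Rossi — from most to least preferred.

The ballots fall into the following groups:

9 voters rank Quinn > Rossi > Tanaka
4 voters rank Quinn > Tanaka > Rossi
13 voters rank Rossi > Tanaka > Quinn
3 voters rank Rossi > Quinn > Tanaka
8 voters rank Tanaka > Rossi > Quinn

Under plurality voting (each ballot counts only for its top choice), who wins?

Rossi

First-place vote totals:
  Tanaka: 8
  Quinn: 13
  Rossi: 16
Rossi has the most first-place votes.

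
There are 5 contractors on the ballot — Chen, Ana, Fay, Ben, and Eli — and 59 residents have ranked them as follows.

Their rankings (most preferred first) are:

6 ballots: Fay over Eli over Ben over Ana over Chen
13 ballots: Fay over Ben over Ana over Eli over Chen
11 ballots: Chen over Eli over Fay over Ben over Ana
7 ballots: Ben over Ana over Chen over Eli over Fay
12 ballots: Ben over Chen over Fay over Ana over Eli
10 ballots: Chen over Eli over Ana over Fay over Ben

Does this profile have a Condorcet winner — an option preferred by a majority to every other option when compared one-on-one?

No

Head-to-head results (59 voters total):
Chen vs Ana: Chen wins 33–26.
Chen vs Fay: Chen wins 40–19.
Chen vs Ben: Ben wins 38–21.
Chen vs Eli: Chen wins 40–19.
Ana vs Fay: Fay wins 42–17.
Ana vs Ben: Ben wins 49–10.
Ana vs Eli: Ana wins 32–27.
Fay vs Ben: Fay wins 40–19.
Fay vs Eli: Fay wins 31–28.
Ben vs Eli: Ben wins 32–27.
No candidate beats all others: Chen beats Fay beats Ben beats Chen, a majority cycle.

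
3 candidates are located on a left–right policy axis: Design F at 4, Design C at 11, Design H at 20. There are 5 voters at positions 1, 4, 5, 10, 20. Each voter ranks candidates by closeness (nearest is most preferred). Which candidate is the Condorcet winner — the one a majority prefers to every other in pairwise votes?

Design F

With single-peaked preferences on a line, the Condorcet winner is the candidate closest to the median voter.
The median voter (position 5) is closest to Design F at 4.
Check: Design F vs Design C — voters closer to Design F: 3 of 5.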